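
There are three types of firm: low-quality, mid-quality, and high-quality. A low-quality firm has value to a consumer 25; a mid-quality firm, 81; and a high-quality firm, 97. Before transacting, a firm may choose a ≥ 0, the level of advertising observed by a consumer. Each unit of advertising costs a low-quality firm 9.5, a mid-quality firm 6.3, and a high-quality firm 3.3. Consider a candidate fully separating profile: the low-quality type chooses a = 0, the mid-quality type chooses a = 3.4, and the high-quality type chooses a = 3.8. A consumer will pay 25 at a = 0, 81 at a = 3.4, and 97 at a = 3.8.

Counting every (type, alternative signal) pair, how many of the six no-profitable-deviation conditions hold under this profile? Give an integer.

3

Low-quality (own payoff 25): to a=3.4 gives 81 − 9.5×3.4 = 48.7 → profitable ✗; to a=3.8 gives 97 − 9.5×3.8 = 60.9 → profitable ✗.
High-quality (own payoff 97 − 3.3×3.8 = 84.46): to a=0 gives 25 → no gain ✓; to a=3.4 gives 81 − 3.3×3.4 = 69.78 → no gain ✓.
Mid-quality (own payoff 81 − 6.3×3.4 = 59.58): to a=0 gives 25 → no gain ✓; to a=3.8 gives 97 − 6.3×3.8 = 73.06 → profitable ✗.
3 of the 6 constraints hold; not an equilibrium.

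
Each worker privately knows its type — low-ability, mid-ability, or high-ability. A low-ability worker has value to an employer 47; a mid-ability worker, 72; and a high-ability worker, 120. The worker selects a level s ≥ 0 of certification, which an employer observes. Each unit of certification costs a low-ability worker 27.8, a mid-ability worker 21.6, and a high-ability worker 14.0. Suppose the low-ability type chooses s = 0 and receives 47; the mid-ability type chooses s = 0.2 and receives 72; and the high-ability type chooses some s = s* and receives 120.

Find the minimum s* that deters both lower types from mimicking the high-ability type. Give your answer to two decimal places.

Low-ability type (on-path payoff 47) won't mimic when 47 ≥ 120 − 27.8·s*, i.e. s* ≥ 2.63.
Mid-ability type (on-path payoff 72 − 21.6×0.2 = 67.68) won't mimic when 67.68 ≥ 120 − 21.6·s*, i.e. s* ≥ 2.42.
Both must hold, so s* = max(2.63, 2.42) = 2.63. The low-ability type's constraint binds.

2.63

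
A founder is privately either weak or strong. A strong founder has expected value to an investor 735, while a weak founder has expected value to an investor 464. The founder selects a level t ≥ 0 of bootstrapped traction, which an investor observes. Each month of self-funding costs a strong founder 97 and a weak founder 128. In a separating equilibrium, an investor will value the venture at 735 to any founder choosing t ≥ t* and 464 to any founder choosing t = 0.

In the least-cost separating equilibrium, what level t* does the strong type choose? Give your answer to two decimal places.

A weak founder choosing t = 0 receives 464.
Imitating at t* instead would pay 735 at cost 128·t*, netting 735 − 128·t*.
Indifference: 464 = 735 − 128·t*, so t* = (735 − 464) / 128 ≈ 2.12.
This is the weak type's binding incentive-compatibility constraint; any t ≥ 2.12 sustains separation on that side.

2.12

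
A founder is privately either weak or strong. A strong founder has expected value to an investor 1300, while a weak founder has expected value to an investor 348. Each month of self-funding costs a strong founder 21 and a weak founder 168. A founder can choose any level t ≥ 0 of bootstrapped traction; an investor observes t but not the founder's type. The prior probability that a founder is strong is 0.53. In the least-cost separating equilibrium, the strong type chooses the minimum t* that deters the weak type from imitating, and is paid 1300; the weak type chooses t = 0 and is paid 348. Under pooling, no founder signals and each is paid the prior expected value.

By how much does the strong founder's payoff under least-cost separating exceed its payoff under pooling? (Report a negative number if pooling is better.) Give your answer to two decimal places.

Least-cost separating signal: t* solves 348 = 1300 − 168·t*, so t* = (1300 − 348)/168 ≈ 5.6667.
Strong type's separating payoff: 1300 − 21 × t* = 1300 − 21 × (1300 − 348)/168 = 1300 − 19992/168 = 1181.
Pooling payoff: 0.53 × 1300 + 0.47 × 348 = 852.56.
Difference: 1181 − 852.56 = 328.44.
The strong type prefers to separate.

328.44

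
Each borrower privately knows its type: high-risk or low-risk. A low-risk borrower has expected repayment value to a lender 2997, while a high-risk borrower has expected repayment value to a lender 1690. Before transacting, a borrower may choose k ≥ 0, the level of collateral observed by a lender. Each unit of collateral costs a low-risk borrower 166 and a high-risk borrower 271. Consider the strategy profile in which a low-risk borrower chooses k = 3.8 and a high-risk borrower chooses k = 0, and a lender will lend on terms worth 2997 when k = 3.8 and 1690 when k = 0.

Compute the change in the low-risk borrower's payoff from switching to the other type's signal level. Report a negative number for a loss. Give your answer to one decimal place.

Playing k = 3.8 the low-risk borrower receives 2997 − 166 × 3.8 = 2366.2.
Deviating to k = 0 yields 1690 instead.
Gain from deviating: 1690 − 2366.2 = -676.2.
The gain is negative, so the low-risk type's incentive-compatibility constraint is satisfied.

-676.2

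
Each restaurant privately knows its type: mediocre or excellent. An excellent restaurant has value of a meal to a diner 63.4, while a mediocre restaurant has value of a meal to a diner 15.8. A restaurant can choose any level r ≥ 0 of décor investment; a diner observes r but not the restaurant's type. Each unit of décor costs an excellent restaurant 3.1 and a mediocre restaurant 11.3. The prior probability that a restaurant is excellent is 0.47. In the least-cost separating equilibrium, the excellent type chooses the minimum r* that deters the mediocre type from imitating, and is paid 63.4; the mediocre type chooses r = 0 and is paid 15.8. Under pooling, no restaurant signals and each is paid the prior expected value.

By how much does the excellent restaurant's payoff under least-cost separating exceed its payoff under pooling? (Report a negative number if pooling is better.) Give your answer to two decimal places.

12.17

Least-cost separating signal: r* solves 15.8 = 63.4 − 11.3·r*, so r* = (63.4 − 15.8)/11.3 ≈ 4.2124.
Excellent type's separating payoff: 63.4 − 3.1 × r* = 63.4 − 3.1 × (63.4 − 15.8)/11.3 = 63.4 − 147.56/11.3 ≈ 50.3416.
Pooling payoff: 0.47 × 63.4 + 0.53 × 15.8 = 38.172.
Difference: 50.3416 − 38.172 = 12.1696, i.e. 12.17 to two decimal places.
The excellent type prefers to separate.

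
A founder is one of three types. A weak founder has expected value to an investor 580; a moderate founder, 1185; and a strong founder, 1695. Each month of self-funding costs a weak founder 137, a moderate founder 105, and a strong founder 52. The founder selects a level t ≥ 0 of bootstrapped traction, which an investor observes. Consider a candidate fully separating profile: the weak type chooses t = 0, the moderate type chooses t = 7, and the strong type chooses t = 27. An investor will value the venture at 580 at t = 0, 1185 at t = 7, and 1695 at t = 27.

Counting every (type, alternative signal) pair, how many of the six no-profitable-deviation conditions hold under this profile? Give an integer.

3

Moderate (own payoff 1185 − 105×7 = 450): to t=0 gives 580 → profitable ✗; to t=27 gives 1695 − 105×27 = -1140 → no gain ✓.
Strong (own payoff 1695 − 52×27 = 291): to t=0 gives 580 → profitable ✗; to t=7 gives 1185 − 52×7 = 821 → profitable ✗.
Weak (own payoff 580): to t=7 gives 1185 − 137×7 = 226 → no gain ✓; to t=27 gives 1695 − 137×27 = -2004 → no gain ✓.
3 of the 6 constraints hold; not an equilibrium.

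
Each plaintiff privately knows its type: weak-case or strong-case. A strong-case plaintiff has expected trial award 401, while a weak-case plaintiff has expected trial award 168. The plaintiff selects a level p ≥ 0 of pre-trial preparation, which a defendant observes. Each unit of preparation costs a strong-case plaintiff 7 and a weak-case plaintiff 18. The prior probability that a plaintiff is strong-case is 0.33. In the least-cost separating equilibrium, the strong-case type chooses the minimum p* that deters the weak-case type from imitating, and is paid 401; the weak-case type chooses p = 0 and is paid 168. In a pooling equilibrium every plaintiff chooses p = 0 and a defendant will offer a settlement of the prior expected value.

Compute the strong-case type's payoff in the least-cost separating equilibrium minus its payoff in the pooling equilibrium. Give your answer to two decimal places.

65.50

Least-cost separating signal: p* solves 168 = 401 − 18·p*, so p* = (401 − 168)/18 ≈ 12.9444.
Strong-case type's separating payoff: 401 − 7 × p* = 401 − 7 × (401 − 168)/18 = 401 − 1631/18 ≈ 310.3889.
Pooling payoff: 0.33 × 401 + 0.67 × 168 = 244.89.
Difference: 310.3889 − 244.89 = 65.4989, i.e. 65.50 to two decimal places.
The strong-case type prefers to separate.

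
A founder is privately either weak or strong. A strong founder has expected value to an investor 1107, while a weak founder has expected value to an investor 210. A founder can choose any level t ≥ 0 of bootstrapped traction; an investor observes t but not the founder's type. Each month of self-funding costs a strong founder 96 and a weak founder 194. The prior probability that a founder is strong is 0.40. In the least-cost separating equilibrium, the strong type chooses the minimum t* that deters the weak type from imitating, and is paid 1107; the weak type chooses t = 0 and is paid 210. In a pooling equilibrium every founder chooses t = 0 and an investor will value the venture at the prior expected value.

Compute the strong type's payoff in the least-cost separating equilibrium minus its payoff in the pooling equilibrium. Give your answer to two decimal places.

94.32

Least-cost separating signal: t* solves 210 = 1107 − 194·t*, so t* = (1107 − 210)/194 ≈ 4.6237.
Strong type's separating payoff: 1107 − 96 × t* = 1107 − 96 × (1107 − 210)/194 = 1107 − 86112/194 ≈ 663.1237.
Pooling payoff: 0.40 × 1107 + 0.60 × 210 = 568.8.
Difference: 663.1237 − 568.8 = 94.3237, i.e. 94.32 to two decimal places.
The strong type prefers to separate.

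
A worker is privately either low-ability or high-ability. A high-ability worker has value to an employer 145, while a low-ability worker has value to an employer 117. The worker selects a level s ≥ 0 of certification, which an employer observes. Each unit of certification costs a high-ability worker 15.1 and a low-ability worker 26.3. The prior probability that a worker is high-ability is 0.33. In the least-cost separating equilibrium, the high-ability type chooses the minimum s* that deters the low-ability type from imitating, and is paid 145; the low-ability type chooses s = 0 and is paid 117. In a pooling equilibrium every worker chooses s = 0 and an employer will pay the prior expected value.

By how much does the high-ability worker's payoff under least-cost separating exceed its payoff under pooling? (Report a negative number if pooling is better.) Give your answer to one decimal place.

2.7

Least-cost separating signal: s* solves 117 = 145 − 26.3·s*, so s* = (145 − 117)/26.3 ≈ 1.0646.
High-ability type's separating payoff: 145 − 15.1 × s* = 145 − 15.1 × (145 − 117)/26.3 = 145 − 422.8/26.3 ≈ 128.924.
Pooling payoff: 0.33 × 145 + 0.67 × 117 = 126.24.
Difference: 128.924 − 126.24 = 2.684, i.e. 2.7 to one decimal place.
The high-ability type prefers to separate.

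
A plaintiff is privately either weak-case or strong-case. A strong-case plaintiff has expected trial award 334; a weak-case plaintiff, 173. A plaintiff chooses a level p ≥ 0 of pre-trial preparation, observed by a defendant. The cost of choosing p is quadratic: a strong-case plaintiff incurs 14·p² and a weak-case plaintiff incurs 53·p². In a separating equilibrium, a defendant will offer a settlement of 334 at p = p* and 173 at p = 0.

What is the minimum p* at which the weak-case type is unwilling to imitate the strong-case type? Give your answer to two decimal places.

The weak-case type at p = 0 receives 173; imitating at p* yields 334 − 53·p*².
Indifference: 173 = 334 − 53·p*², so p*² = (334 − 173) / 53 ≈ 3.0377.
p* = √3.0377 ≈ 1.74.

1.74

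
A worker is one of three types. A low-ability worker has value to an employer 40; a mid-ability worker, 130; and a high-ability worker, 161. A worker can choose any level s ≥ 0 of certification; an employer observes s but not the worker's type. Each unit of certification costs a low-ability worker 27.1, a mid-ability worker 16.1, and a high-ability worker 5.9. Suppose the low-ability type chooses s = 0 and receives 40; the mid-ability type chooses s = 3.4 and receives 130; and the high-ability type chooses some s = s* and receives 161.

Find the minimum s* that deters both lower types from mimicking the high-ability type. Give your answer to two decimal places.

Low-ability type (on-path payoff 40) won't mimic when 40 ≥ 161 − 27.1·s*, i.e. s* ≥ 4.46.
Mid-ability type (on-path payoff 130 − 16.1×3.4 = 75.26) won't mimic when 75.26 ≥ 161 − 16.1·s*, i.e. s* ≥ 5.33.
Both must hold, so s* = max(4.46, 5.33) = 5.33. The mid-ability type's constraint binds.

5.33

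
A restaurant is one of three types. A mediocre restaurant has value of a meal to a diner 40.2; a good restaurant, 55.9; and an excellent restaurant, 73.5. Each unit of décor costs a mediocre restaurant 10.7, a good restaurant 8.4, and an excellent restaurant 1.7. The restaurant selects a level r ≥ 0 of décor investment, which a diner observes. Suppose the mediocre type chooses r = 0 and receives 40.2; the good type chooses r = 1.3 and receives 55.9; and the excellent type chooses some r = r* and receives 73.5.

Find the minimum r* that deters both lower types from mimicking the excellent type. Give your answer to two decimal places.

Mediocre type (on-path payoff 40.2) won't mimic when 40.2 ≥ 73.5 − 10.7·r*, i.e. r* ≥ 3.11.
Good type (on-path payoff 55.9 − 8.4×1.3 = 44.98) won't mimic when 44.98 ≥ 73.5 − 8.4·r*, i.e. r* ≥ 3.40.
Both must hold, so r* = max(3.11, 3.40) = 3.40. The good type's constraint binds.

3.40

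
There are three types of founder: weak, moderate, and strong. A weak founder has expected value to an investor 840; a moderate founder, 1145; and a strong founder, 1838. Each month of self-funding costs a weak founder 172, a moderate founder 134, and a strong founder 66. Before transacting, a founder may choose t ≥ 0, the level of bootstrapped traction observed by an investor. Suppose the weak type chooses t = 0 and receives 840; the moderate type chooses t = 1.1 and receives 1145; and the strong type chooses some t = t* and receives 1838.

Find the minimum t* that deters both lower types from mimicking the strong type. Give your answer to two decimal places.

Weak type (on-path payoff 840) won't mimic when 840 ≥ 1838 − 172·t*, i.e. t* ≥ 5.80.
Moderate type (on-path payoff 1145 − 134×1.1 = 997.6) won't mimic when 997.6 ≥ 1838 − 134·t*, i.e. t* ≥ 6.27.
Both must hold, so t* = max(5.80, 6.27) = 6.27. The moderate type's constraint binds.

6.27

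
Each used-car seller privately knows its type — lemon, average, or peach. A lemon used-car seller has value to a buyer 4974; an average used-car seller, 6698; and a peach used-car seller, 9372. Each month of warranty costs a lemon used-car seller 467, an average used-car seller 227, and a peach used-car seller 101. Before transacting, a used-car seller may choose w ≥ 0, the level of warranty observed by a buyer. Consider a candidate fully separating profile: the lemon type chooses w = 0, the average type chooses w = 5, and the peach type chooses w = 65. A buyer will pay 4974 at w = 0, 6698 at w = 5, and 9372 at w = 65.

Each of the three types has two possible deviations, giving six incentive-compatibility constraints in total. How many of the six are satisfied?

Peach (own payoff 9372 − 101×65 = 2807): to w=0 gives 4974 → profitable ✗; to w=5 gives 6698 − 101×5 = 6193 → profitable ✗.
Average (own payoff 6698 − 227×5 = 5563): to w=0 gives 4974 → no gain ✓; to w=65 gives 9372 − 227×65 = -5383 → no gain ✓.
Lemon (own payoff 4974): to w=5 gives 6698 − 467×5 = 4363 → no gain ✓; to w=65 gives 9372 − 467×65 = -20983 → no gain ✓.
4 of the 6 constraints hold; not an equilibrium.

4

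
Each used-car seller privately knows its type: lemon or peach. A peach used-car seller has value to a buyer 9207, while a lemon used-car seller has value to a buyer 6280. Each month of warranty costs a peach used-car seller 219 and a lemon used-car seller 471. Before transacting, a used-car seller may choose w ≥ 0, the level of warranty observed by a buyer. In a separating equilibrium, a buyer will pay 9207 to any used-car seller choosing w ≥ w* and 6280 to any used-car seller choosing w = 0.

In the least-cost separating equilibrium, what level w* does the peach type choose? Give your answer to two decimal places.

A lemon used-car seller choosing w = 0 receives 6280.
Imitating at w* instead would pay 9207 at cost 471·w*, netting 9207 − 471·w*.
Indifference: 6280 = 9207 − 471·w*, so w* = (9207 − 6280) / 471 ≈ 6.21.
At w* the lemon type's incentive constraint just binds; the peach type strictly prefers w* since its per-unit cost is lower.

6.21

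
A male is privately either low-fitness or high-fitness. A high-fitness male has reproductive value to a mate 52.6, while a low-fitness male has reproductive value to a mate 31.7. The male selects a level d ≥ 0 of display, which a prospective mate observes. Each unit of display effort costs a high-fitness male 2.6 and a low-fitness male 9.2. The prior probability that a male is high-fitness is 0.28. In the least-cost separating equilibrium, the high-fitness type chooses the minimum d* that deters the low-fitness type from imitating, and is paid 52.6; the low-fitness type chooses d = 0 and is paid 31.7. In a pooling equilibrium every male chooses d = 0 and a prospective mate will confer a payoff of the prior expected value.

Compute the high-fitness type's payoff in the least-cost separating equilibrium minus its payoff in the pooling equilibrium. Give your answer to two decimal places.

9.14

Least-cost separating signal: d* solves 31.7 = 52.6 − 9.2·d*, so d* = (52.6 − 31.7)/9.2 ≈ 2.2717.
High-fitness type's separating payoff: 52.6 − 2.6 × d* = 52.6 − 2.6 × (52.6 − 31.7)/9.2 = 52.6 − 54.34/9.2 ≈ 46.6935.
Pooling payoff: 0.28 × 52.6 + 0.72 × 31.7 = 37.552.
Difference: 46.6935 − 37.552 = 9.1415, i.e. 9.14 to two decimal places.
The high-fitness type prefers to separate.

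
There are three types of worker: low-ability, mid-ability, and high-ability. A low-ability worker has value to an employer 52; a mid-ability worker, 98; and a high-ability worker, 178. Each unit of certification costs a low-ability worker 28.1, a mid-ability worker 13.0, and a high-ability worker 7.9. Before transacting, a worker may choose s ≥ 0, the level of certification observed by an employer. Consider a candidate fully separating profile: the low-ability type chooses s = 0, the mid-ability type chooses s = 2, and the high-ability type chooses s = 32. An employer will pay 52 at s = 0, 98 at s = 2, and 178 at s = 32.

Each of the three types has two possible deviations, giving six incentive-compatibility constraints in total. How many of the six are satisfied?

4

High-ability (own payoff 178 − 7.9×32 = -74.8): to s=0 gives 52 → profitable ✗; to s=2 gives 98 − 7.9×2 = 82.2 → profitable ✗.
Low-ability (own payoff 52): to s=2 gives 98 − 28.1×2 = 41.8 → no gain ✓; to s=32 gives 178 − 28.1×32 = -721.2 → no gain ✓.
Mid-ability (own payoff 98 − 13.0×2 = 72): to s=0 gives 52 → no gain ✓; to s=32 gives 178 − 13.0×32 = -238 → no gain ✓.
4 of the 6 constraints hold; not an equilibrium.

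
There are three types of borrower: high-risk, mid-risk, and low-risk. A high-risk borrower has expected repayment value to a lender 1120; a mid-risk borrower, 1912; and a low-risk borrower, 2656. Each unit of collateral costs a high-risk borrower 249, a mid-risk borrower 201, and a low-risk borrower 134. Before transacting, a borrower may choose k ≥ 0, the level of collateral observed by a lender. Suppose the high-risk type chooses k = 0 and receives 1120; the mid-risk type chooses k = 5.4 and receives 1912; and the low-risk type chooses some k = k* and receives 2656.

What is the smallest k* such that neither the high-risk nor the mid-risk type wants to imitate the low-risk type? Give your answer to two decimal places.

High-risk type (on-path payoff 1120) won't mimic when 1120 ≥ 2656 − 249·k*, i.e. k* ≥ 6.17.
Mid-risk type (on-path payoff 1912 − 201×5.4 = 826.6) won't mimic when 826.6 ≥ 2656 − 201·k*, i.e. k* ≥ 9.10.
Both must hold, so k* = max(6.17, 9.10) = 9.10. The mid-risk type's constraint binds.

9.10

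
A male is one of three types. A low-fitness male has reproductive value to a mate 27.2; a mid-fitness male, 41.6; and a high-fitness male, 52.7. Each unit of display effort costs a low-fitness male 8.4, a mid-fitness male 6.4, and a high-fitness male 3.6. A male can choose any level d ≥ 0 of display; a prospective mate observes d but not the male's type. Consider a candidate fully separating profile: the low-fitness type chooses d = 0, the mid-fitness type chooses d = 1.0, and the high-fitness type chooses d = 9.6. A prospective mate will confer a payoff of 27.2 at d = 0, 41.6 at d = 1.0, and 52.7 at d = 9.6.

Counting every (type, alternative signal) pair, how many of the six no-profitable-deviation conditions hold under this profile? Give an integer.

Low-fitness (own payoff 27.2): to d=1.0 gives 41.6 − 8.4×1.0 = 33.2 → profitable ✗; to d=9.6 gives 52.7 − 8.4×9.6 = -27.94 → no gain ✓.
Mid-fitness (own payoff 41.6 − 6.4×1.0 = 35.2): to d=0 gives 27.2 → no gain ✓; to d=9.6 gives 52.7 − 6.4×9.6 = -8.74 → no gain ✓.
High-fitness (own payoff 52.7 − 3.6×9.6 = 18.14): to d=0 gives 27.2 → profitable ✗; to d=1.0 gives 41.6 − 3.6×1.0 = 38 → profitable ✗.
3 of the 6 constraints hold; not an equilibrium.

3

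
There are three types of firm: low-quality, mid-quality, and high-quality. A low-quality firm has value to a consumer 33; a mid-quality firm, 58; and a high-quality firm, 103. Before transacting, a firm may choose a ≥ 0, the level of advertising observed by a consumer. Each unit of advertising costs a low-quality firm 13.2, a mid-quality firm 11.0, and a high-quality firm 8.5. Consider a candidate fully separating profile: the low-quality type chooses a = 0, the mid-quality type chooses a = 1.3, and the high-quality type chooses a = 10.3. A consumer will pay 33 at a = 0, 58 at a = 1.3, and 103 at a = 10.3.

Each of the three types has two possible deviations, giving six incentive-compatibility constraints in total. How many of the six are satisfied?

3

High-quality (own payoff 103 − 8.5×10.3 = 15.45): to a=0 gives 33 → profitable ✗; to a=1.3 gives 58 − 8.5×1.3 = 46.95 → profitable ✗.
Mid-quality (own payoff 58 − 11.0×1.3 = 43.7): to a=0 gives 33 → no gain ✓; to a=10.3 gives 103 − 11.0×10.3 = -10.3 → no gain ✓.
Low-quality (own payoff 33): to a=1.3 gives 58 − 13.2×1.3 = 40.84 → profitable ✗; to a=10.3 gives 103 − 13.2×10.3 = -32.96 → no gain ✓.
3 of the 6 constraints hold; not an equilibrium.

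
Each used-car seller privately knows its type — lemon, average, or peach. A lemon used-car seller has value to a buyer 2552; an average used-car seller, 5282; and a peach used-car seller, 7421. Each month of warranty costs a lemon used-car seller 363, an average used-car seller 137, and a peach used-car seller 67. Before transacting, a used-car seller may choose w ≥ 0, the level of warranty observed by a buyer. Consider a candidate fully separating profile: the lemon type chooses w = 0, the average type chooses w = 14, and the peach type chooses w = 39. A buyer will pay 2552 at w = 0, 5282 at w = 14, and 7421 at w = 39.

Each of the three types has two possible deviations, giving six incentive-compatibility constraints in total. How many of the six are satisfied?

6

Peach (own payoff 7421 − 67×39 = 4808): to w=0 gives 2552 → no gain ✓; to w=14 gives 5282 − 67×14 = 4344 → no gain ✓.
Average (own payoff 5282 − 137×14 = 3364): to w=0 gives 2552 → no gain ✓; to w=39 gives 7421 − 137×39 = 2078 → no gain ✓.
Lemon (own payoff 2552): to w=14 gives 5282 − 363×14 = 200 → no gain ✓; to w=39 gives 7421 − 363×39 = -6736 → no gain ✓.
6 of the 6 constraints hold; this profile is a separating equilibrium.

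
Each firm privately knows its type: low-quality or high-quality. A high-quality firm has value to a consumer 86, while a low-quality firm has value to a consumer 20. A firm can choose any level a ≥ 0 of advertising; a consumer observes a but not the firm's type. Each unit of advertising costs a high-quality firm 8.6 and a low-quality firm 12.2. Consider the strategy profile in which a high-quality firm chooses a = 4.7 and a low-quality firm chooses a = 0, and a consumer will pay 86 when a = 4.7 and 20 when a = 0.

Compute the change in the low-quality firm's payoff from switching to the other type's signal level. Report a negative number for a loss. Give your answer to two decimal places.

Playing a = 0 the low-quality firm receives 20.
Deviating to a = 4.7 brings payment 86 at cost 12.2 × 4.7 = 57.34, netting 28.66.
Gain from deviating: 28.66 − 20 = 8.66.
The gain is positive, so the low-quality type's incentive-compatibility constraint is violated — this profile is not a separating equilibrium.

8.66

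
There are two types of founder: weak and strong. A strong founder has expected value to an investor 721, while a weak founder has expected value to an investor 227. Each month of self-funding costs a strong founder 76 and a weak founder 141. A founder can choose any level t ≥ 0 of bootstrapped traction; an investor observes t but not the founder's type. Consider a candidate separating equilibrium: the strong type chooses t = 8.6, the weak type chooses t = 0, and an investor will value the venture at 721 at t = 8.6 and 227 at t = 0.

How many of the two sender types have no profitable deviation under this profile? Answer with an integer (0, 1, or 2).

Weak type: stay at 0 → 227; mimic → 721 − 141 × 8.6 = -491.6. IC holds (227 ≥ -491.6).
Strong type: signal → 721 − 76 × 8.6 = 67.4; deviate to 0 → 227. IC fails (67.4 < 227).
1 of 2 constraints hold, so this profile is not an equilibrium.

1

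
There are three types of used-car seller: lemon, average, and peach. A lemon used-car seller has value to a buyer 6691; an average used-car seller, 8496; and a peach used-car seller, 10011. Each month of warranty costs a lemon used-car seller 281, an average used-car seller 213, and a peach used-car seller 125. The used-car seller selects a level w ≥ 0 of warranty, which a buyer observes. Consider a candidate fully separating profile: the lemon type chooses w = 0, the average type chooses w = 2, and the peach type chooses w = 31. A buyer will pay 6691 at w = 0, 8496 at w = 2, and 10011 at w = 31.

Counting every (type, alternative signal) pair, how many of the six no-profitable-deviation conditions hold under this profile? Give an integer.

3

Lemon (own payoff 6691): to w=2 gives 8496 − 281×2 = 7934 → profitable ✗; to w=31 gives 10011 − 281×31 = 1300 → no gain ✓.
Peach (own payoff 10011 − 125×31 = 6136): to w=0 gives 6691 → profitable ✗; to w=2 gives 8496 − 125×2 = 8246 → profitable ✗.
Average (own payoff 8496 − 213×2 = 8070): to w=0 gives 6691 → no gain ✓; to w=31 gives 10011 − 213×31 = 3408 → no gain ✓.
3 of the 6 constraints hold; not an equilibrium.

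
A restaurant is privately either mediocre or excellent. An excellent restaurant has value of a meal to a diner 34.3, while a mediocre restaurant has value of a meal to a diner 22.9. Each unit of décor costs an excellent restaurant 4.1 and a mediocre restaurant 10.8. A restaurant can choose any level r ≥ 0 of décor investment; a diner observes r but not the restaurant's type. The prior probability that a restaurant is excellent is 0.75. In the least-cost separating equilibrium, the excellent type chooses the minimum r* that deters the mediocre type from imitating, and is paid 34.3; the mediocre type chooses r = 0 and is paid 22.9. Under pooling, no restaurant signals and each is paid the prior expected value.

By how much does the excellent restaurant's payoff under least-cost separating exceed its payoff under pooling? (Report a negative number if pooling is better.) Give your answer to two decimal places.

Least-cost separating signal: r* solves 22.9 = 34.3 − 10.8·r*, so r* = (34.3 − 22.9)/10.8 ≈ 1.0556.
Excellent type's separating payoff: 34.3 − 4.1 × r* = 34.3 − 4.1 × (34.3 − 22.9)/10.8 = 34.3 − 46.74/10.8 ≈ 29.9722.
Pooling payoff: 0.75 × 34.3 + 0.25 × 22.9 = 31.45.
Difference: 29.9722 − 31.45 = -1.4778, i.e. -1.48 to two decimal places.
The excellent type would prefer the pooling outcome.

-1.48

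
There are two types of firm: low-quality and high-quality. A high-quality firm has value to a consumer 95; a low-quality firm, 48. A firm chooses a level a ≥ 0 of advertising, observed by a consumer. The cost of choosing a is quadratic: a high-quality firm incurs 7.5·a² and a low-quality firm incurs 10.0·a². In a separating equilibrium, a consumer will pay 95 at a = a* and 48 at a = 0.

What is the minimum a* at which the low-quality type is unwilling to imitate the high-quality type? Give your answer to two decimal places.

The low-quality type at a = 0 receives 48; imitating at a* yields 95 − 10.0·a*².
Indifference: 48 = 95 − 10.0·a*², so a*² = (95 − 48) / 10.0 = 4.7.
a* = √4.7 ≈ 2.17.

2.17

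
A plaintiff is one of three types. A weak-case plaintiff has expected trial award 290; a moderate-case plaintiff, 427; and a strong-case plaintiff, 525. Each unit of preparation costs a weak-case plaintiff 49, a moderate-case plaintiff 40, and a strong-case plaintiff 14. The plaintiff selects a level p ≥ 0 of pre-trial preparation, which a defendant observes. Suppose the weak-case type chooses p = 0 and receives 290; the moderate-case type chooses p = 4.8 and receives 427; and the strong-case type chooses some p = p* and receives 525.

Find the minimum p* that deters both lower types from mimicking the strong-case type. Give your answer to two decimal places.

Weak-case type (on-path payoff 290) won't mimic when 290 ≥ 525 − 49·p*, i.e. p* ≥ 4.80.
Moderate-case type (on-path payoff 427 − 40×4.8 = 235) won't mimic when 235 ≥ 525 − 40·p*, i.e. p* ≥ 7.25.
Both must hold, so p* = max(4.80, 7.25) = 7.25. The moderate-case type's constraint binds.

7.25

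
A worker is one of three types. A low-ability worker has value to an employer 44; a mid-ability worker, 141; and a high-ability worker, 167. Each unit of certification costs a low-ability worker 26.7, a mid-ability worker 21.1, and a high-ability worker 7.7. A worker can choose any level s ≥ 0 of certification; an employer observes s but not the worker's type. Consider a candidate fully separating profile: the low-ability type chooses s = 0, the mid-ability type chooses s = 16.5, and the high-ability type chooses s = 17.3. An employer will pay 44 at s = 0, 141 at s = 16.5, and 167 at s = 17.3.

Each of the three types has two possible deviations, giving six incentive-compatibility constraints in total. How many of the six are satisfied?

Mid-ability (own payoff 141 − 21.1×16.5 = -207.15): to s=0 gives 44 → profitable ✗; to s=17.3 gives 167 − 21.1×17.3 = -198.03 → profitable ✗.
High-ability (own payoff 167 − 7.7×17.3 = 33.79): to s=0 gives 44 → profitable ✗; to s=16.5 gives 141 − 7.7×16.5 = 13.95 → no gain ✓.
Low-ability (own payoff 44): to s=16.5 gives 141 − 26.7×16.5 = -299.55 → no gain ✓; to s=17.3 gives 167 − 26.7×17.3 = -294.91 → no gain ✓.
3 of the 6 constraints hold; not an equilibrium.

3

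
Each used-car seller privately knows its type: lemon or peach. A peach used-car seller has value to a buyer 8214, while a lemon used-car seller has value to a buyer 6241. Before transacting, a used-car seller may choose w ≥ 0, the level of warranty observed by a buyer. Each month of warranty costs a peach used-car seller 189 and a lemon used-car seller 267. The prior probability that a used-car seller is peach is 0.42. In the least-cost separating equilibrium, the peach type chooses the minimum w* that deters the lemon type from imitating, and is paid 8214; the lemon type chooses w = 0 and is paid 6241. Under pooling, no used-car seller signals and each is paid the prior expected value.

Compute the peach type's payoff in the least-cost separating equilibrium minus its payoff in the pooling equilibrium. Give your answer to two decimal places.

Least-cost separating signal: w* solves 6241 = 8214 − 267·w*, so w* = (8214 − 6241)/267 ≈ 7.3895.
Peach type's separating payoff: 8214 − 189 × w* = 8214 − 189 × (8214 − 6241)/267 = 8214 − 372897/267 ≈ 6817.3820.
Pooling payoff: 0.42 × 8214 + 0.58 × 6241 = 7069.66.
Difference: 6817.3820 − 7069.66 = -252.278, i.e. -252.28 to two decimal places.
The peach type would prefer the pooling outcome.

-252.28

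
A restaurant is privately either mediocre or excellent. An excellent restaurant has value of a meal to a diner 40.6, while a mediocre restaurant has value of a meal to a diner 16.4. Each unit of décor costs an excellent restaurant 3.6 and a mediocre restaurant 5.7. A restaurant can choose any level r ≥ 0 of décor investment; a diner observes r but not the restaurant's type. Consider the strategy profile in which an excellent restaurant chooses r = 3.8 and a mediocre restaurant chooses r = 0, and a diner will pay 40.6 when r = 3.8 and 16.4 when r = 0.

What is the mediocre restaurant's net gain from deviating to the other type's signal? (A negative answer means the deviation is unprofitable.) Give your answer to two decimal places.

Playing r = 0 the mediocre restaurant receives 16.4.
Deviating to r = 3.8 brings payment 40.6 at cost 5.7 × 3.8 = 21.66, netting 18.94.
Gain from deviating: 18.94 − 16.4 = 2.54.
The gain is positive, so the mediocre type's incentive-compatibility constraint is violated — this profile is not a separating equilibrium.

2.54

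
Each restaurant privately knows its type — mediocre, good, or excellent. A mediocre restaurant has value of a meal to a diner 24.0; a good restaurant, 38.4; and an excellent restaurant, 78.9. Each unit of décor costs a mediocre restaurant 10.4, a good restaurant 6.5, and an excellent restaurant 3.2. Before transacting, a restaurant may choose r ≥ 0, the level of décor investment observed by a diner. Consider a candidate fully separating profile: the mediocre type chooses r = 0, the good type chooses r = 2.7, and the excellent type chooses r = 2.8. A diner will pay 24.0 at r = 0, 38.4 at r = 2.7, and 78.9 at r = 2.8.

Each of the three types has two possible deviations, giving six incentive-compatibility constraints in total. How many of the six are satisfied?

Good (own payoff 38.4 − 6.5×2.7 = 20.85): to r=0 gives 24.0 → profitable ✗; to r=2.8 gives 78.9 − 6.5×2.8 = 60.7 → profitable ✗.
Mediocre (own payoff 24.0): to r=2.7 gives 38.4 − 10.4×2.7 = 10.32 → no gain ✓; to r=2.8 gives 78.9 − 10.4×2.8 = 49.78 → profitable ✗.
Excellent (own payoff 78.9 − 3.2×2.8 = 69.94): to r=0 gives 24.0 → no gain ✓; to r=2.7 gives 38.4 − 3.2×2.7 = 29.76 → no gain ✓.
3 of the 6 constraints hold; not an equilibrium.

3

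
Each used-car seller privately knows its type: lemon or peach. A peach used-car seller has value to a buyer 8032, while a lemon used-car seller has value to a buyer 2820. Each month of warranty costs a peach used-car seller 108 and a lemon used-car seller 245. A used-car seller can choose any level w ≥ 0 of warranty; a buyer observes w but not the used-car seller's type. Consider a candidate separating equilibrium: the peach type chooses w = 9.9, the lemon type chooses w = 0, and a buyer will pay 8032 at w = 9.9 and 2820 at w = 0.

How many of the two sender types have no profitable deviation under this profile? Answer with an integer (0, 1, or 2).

1

Lemon type: stay at 0 → 2820; mimic → 8032 − 245 × 9.9 = 5606.5. IC fails (2820 < 5606.5).
Peach type: signal → 8032 − 108 × 9.9 = 6962.8; deviate to 0 → 2820. IC holds (6962.8 ≥ 2820).
1 of 2 constraints hold, so this profile is not an equilibrium.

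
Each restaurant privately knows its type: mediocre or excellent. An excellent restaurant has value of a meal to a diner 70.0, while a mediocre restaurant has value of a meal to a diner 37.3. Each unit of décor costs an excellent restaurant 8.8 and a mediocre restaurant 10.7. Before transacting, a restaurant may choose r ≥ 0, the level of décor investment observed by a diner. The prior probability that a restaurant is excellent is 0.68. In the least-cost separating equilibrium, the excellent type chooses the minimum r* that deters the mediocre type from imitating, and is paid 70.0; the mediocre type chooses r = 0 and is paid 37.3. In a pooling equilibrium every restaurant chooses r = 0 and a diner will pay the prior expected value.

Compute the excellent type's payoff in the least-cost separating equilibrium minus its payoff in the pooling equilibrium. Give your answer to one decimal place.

Least-cost separating signal: r* solves 37.3 = 70.0 − 10.7·r*, so r* = (70.0 − 37.3)/10.7 ≈ 3.0561.
Excellent type's separating payoff: 70.0 − 8.8 × r* = 70.0 − 8.8 × (70.0 − 37.3)/10.7 = 70.0 − 287.76/10.7 ≈ 43.107.
Pooling payoff: 0.68 × 70.0 + 0.32 × 37.3 = 59.536.
Difference: 43.107 − 59.536 = -16.429, i.e. -16.4 to one decimal place.
The excellent type would prefer the pooling outcome.

-16.4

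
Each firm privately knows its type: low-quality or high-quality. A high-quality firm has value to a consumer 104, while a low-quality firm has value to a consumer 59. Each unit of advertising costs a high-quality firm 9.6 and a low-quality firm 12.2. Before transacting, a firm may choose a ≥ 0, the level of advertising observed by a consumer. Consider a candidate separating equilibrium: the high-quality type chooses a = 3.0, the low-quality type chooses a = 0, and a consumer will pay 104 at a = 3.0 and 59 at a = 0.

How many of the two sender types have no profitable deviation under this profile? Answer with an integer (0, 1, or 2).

Low-quality type: stay at 0 → 59; mimic → 104 − 12.2 × 3.0 = 67.4. IC fails (59 < 67.4).
High-quality type: signal → 104 − 9.6 × 3.0 = 75.2; deviate to 0 → 59. IC holds (75.2 ≥ 59).
1 of 2 constraints hold, so this profile is not an equilibrium.

1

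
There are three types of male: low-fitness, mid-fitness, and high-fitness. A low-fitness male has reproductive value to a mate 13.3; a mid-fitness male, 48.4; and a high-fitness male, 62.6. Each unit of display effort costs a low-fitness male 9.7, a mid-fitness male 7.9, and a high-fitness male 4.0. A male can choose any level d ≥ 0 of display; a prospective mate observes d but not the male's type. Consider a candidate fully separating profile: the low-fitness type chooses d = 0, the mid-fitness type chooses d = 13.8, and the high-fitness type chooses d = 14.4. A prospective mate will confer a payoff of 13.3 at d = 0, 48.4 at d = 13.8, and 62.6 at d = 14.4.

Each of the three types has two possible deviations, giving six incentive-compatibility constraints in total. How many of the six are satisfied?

3

Mid-fitness (own payoff 48.4 − 7.9×13.8 = -60.62): to d=0 gives 13.3 → profitable ✗; to d=14.4 gives 62.6 − 7.9×14.4 = -51.16 → profitable ✗.
Low-fitness (own payoff 13.3): to d=13.8 gives 48.4 − 9.7×13.8 = -85.46 → no gain ✓; to d=14.4 gives 62.6 − 9.7×14.4 = -77.08 → no gain ✓.
High-fitness (own payoff 62.6 − 4.0×14.4 = 5): to d=0 gives 13.3 → profitable ✗; to d=13.8 gives 48.4 − 4.0×13.8 = -6.8 → no gain ✓.
3 of the 6 constraints hold; not an equilibrium.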